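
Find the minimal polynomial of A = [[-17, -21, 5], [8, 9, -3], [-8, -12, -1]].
The characteristic polynomial factors as (x + 3)^3. The minimal polynomial is ∏(x - λ)^{k_λ} where k_λ is the size of the largest Jordan block at λ.

For λ = -3: rank(A + 3I) = 2, and the largest Jordan block has size 3 (the smallest k with rank((A + 3I)^k) = rank((A + 3I)^(k+1))).

So m_A(x) = (x + 3)^3.

m_A(x) = (x + 3)^3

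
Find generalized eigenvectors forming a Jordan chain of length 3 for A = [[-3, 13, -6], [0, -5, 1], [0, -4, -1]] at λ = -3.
v_1 = [[-2, 1, 3]]^T, v_2 = [[-5, 1, 2]]^T, v_3 = [[1, 0, 0]]^T

We seek v_1 ∈ ker((A + 3I)^3) \ ker((A + 3I)^2), then set v_{i+1} = (A + 3I) v_i.

One such chain is v_1 = [[-2, 1, 3]]^T, v_2 = [[-5, 1, 2]]^T, v_3 = [[1, 0, 0]]^T. Check: (A + 3I) v_3 = [[0, 0, 0]]^T = 0.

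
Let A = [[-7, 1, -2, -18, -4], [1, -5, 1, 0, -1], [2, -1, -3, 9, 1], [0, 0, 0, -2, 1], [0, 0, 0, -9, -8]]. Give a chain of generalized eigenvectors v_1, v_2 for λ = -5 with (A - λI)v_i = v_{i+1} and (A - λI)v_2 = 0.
v_1 = [[2, 0, -1, 0, 1]]^T, v_2 = [[-6, 0, 3, 1, -3]]^T

We seek v_1 ∈ ker((A + 5I)^2) \ ker(A + 5I), then set v_{i+1} = (A + 5I) v_i.

One such chain is v_1 = [[2, 0, -1, 0, 1]]^T, v_2 = [[-6, 0, 3, 1, -3]]^T. Check: (A + 5I) v_2 = [[0, 0, 0, 0, 0]]^T = 0.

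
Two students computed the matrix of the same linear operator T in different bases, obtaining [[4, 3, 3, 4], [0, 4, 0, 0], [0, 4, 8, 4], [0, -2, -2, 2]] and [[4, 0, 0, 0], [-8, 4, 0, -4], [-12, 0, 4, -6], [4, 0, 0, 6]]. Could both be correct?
No.

Both have characteristic polynomial (x - 6)(x - 4)^3, but the minimal polynomial of A is (x - 6)(x - 4)^2 while the minimal polynomial of B is (x - 6)(x - 4). The minimal polynomial is a similarity invariant, so A and B are not similar.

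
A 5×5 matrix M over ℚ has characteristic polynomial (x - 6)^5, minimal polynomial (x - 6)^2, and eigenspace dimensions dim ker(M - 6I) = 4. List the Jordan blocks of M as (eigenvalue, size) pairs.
λ = 6: algebraic multiplicity 5 (exponent in χ_M), largest block size 2 (exponent in m_M), 4 blocks (geometric multiplicity). These force block sizes [2, 1, 1, 1].

Jordan blocks: (6, 2), (6, 1), (6, 1), (6, 1)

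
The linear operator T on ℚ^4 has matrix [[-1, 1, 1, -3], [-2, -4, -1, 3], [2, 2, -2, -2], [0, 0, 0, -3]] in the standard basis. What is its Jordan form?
The characteristic polynomial is det(xI - A) = (x + 2)^2(x + 3)^2, so the eigenvalues are -3 (algebraic multiplicity 2), -2 (algebraic multiplicity 2).

For λ = -3: rank(A + 3I) = 2. The eigenspace has dimension 4 - 2 = 2, so there are 2 Jordan blocks; the rank sequence gives block sizes [1, 1].

For λ = -2: rank(A + 2I) = 3, rank((A + 2I)^2) = 2. The eigenspace has dimension 4 - 3 = 1, so there is 1 Jordan block; the rank sequence gives block sizes [2].

Assembling the blocks gives the Jordan form J above.

J = [[-3, 0, 0, 0], [0, -3, 0, 0], [0, 0, -2, 1], [0, 0, 0, -2]]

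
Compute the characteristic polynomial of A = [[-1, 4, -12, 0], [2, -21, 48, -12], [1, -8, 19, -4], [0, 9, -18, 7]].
xI - A = [[x + 1, -4, 12, 0], [-2, x + 21, -48, 12], [-1, 8, x - 19, 4], [0, -9, 18, x - 7]].

Expanding det(xI - A) along the first row:
det(xI - A) = + (x + 1)·det([[x + 21, -48, 12], [8, x - 19, 4], [-9, 18, x - 7]]) - (-4)·det([[-2, -48, 12], [-1, x - 19, 4], [0, 18, x - 7]]) + (12)·det([[-2, x + 21, 12], [-1, 8, 4], [0, -9, x - 7]]) - (0)·det([[-2, x + 21, -48], [-1, 8, x - 19], [0, -9, 18]]).

Evaluating gives χ_A(x) = x^4 - 4x^3 + 6x^2 - 4x + 1 = (x - 1)^4.

χ_A(x) = (x - 1)^4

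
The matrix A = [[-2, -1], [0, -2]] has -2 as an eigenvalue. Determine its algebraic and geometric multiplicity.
The characteristic polynomial is (x + 2)^2, so the factor x + 2 appears with exponent 2: the algebraic multiplicity is 2.

rank(A + 2I) = 1, so the eigenspace has dimension 2 - 1 = 1: the geometric multiplicity is 1.

Since 1 < 2, A is not diagonalizable.

algebraic multiplicity 2, geometric multiplicity 1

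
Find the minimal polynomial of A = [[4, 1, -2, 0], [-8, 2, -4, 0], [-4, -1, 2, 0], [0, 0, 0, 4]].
m_A(x) = x(x - 4)^2

The characteristic polynomial factors as x(x - 4)^3. The minimal polynomial is ∏(x - λ)^{k_λ} where k_λ is the size of the largest Jordan block at λ.

For λ = 0: rank(A) = 3, and the largest Jordan block has size 1 (the smallest k with rank(A^k) = rank(A^(k+1))).
For λ = 4: rank(A - 4I) = 2, and the largest Jordan block has size 2 (the smallest k with rank((A - 4I)^k) = rank((A - 4I)^(k+1))).

So m_A(x) = x(x - 4)^2.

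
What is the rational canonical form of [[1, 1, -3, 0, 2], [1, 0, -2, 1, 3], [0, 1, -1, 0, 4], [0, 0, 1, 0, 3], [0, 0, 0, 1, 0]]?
The invariant factors of A (the non-unit diagonal entries of the Smith normal form of xI - A over ℚ[x]) are (x - 1)(x + 1)(x^3 - 2x - 5), each dividing the next. The characteristic polynomial is their product, (x - 1)(x + 1)(x^3 - 2x - 5).

The rational canonical form is the block-diagonal matrix of companion matrices C(f_i):
R = [[0, 0, 0, 0, -5], [1, 0, 0, 0, -2], [0, 1, 0, 0, 5], [0, 0, 1, 0, 3], [0, 0, 0, 1, 0]].

Note the characteristic polynomial does not split into linear factors over ℚ, so A has no Jordan form over ℚ; the rational canonical form exists over any field.

R = [[0, 0, 0, 0, -5], [1, 0, 0, 0, -2], [0, 1, 0, 0, 5], [0, 0, 1, 0, 3], [0, 0, 0, 1, 0]]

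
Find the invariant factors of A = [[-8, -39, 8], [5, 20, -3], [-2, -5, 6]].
(x - 6)^3

The Jordan structure of A has elementary divisors (x - 6)^3. Arranging the block sizes at each eigenvalue in decreasing order and taking row products gives the invariant factors.

Invariant factors (smallest first, each dividing the next): (x - 6)^3.

Check: the last factor (x - 6)^3 is the minimal polynomial, and the product (x - 6)^3 is the characteristic polynomial.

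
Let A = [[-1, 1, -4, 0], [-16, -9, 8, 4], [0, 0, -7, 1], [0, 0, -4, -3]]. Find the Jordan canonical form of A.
J = [[-5, 1, 0, 0], [0, -5, 0, 0], [0, 0, -5, 1], [0, 0, 0, -5]]

The characteristic polynomial is det(xI - A) = (x + 5)^4, so the eigenvalues are -5 (algebraic multiplicity 4).

For λ = -5: rank(A + 5I) = 2, rank((A + 5I)^2) = 0. The eigenspace has dimension 4 - 2 = 2, so there are 2 Jordan blocks; the rank sequence gives block sizes [2, 2].

Assembling the blocks gives the Jordan form J above.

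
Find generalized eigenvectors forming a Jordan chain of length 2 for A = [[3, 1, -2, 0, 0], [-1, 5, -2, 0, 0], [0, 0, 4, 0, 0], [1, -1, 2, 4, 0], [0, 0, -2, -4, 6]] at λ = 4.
We seek v_1 ∈ ker((A - 4I)^2) \ ker(A - 4I), then set v_{i+1} = (A - 4I) v_i.

One such chain is v_1 = [[0, 1, 0, 1, 1]]^T, v_2 = [[1, 1, 0, -1, -2]]^T. Check: (A - 4I) v_2 = [[0, 0, 0, 0, 0]]^T = 0.

v_1 = [[0, 1, 0, 1, 1]]^T, v_2 = [[1, 1, 0, -1, -2]]^T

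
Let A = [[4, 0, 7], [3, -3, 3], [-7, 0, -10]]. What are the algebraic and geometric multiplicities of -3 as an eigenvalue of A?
The characteristic polynomial is (x + 3)^3, so the factor x + 3 appears with exponent 3: the algebraic multiplicity is 3.

rank(A + 3I) = 1, so the eigenspace has dimension 3 - 1 = 2: the geometric multiplicity is 2.

Since 2 < 3, A is not diagonalizable.

algebraic multiplicity 3, geometric multiplicity 2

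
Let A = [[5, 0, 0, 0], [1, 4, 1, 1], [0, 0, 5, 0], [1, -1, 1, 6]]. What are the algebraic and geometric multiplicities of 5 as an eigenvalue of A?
The characteristic polynomial is (x - 5)^4, so the factor x - 5 appears with exponent 4: the algebraic multiplicity is 4.

rank(A - 5I) = 1, so the eigenspace has dimension 4 - 1 = 3: the geometric multiplicity is 3.

Since 3 < 4, A is not diagonalizable.

algebraic multiplicity 4, geometric multiplicity 3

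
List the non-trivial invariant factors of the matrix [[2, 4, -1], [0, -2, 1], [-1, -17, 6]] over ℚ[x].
(x - 2)^3

The Jordan structure of A has elementary divisors (x - 2)^3. Arranging the block sizes at each eigenvalue in decreasing order and taking row products gives the invariant factors.

Invariant factors (smallest first, each dividing the next): (x - 2)^3.

Check: the last factor (x - 2)^3 is the minimal polynomial, and the product (x - 2)^3 is the characteristic polynomial.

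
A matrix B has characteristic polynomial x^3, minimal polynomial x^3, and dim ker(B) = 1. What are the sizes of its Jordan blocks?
Jordan blocks: (0, 3)

λ = 0: algebraic multiplicity 3 (exponent in χ_B), largest block size 3 (exponent in m_B), 1 block (geometric multiplicity). This forces block sizes [3].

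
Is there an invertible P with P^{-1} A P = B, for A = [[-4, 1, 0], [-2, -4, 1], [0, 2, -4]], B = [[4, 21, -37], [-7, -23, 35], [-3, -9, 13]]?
No.

trace(A) = -12 but trace(B) = -6. The trace is a similarity invariant, so A and B are not similar.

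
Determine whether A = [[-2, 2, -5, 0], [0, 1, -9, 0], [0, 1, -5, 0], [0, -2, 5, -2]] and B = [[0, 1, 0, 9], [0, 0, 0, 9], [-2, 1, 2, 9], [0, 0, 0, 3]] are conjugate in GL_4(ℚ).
No.

trace(A) = -8 but trace(B) = 5. The trace is a similarity invariant, so A and B are not similar.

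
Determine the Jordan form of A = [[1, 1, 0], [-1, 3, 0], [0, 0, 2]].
The characteristic polynomial is det(xI - A) = (x - 2)^3, so the eigenvalues are 2 (algebraic multiplicity 3).

For λ = 2: rank(A - 2I) = 1, rank((A - 2I)^2) = 0. The eigenspace has dimension 3 - 1 = 2, so there are 2 Jordan blocks; the rank sequence gives block sizes [2, 1].

Assembling the blocks gives the Jordan form J above.

J = [[2, 1, 0], [0, 2, 0], [0, 0, 2]]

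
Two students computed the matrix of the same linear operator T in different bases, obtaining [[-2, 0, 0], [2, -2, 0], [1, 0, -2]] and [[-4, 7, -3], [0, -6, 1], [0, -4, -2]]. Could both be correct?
No.

trace(A) = -6 but trace(B) = -12. The trace is a similarity invariant, so A and B are not similar.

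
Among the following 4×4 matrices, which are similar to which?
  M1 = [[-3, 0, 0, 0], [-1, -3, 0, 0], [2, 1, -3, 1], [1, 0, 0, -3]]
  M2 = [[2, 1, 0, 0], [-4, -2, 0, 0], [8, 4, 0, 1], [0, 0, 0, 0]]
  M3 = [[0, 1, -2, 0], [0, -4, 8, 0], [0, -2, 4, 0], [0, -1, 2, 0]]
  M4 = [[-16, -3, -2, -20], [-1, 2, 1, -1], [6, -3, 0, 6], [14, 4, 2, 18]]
Characteristic polynomials: χ_{M1} = (x + 3)^4, χ_{M2} = x^4, χ_{M3} = x^4, χ_{M4} = x^3(x - 4).

{M1}: invariant factors (x + 3)^2, (x + 3)^2.

{M2}: invariant factors x^2, x^2.

{M3}: invariant factors x, x, x^2.

{M4}: invariant factors x^3(x - 4).

Matrices are similar if and only if their invariant-factor lists agree; the partition into similarity classes is {M1}, {M2}, {M3}, {M4}.

4 classes: {M1}, {M2}, {M3}, {M4}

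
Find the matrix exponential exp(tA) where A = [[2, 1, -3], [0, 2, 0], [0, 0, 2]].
e^{tA} = [[e^{2*t}, t*e^{2*t}, -3*t*e^{2*t}], [0, e^{2*t}, 0], [0, 0, e^{2*t}]]

A has Jordan form J = [[2, 1, 0], [0, 2, 0], [0, 0, 2]] with A = PJP^{-1}, so e^{tA} = P e^{tJ} P^{-1}.

For a Jordan block J_k(λ), e^{tJ_k(λ)} = e^{λt} · (I + tN + t^2 N^2/2! + ... + t^{k-1} N^{k-1}/(k-1)!) where N is the nilpotent superdiagonal part.

Assembling the blocks and conjugating back gives the entries of e^{tA} as shown above.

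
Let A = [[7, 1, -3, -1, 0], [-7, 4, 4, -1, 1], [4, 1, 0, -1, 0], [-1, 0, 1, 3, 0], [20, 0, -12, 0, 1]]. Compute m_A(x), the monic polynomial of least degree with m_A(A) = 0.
m_A(x) = (x - 3)^3

The characteristic polynomial factors as (x - 3)^5. The minimal polynomial is ∏(x - λ)^{k_λ} where k_λ is the size of the largest Jordan block at λ.

For λ = 3: rank(A - 3I) = 3, and the largest Jordan block has size 3 (the smallest k with rank((A - 3I)^k) = rank((A - 3I)^(k+1))).

So m_A(x) = (x - 3)^3.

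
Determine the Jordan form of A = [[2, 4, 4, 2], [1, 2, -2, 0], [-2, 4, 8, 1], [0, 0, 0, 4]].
The characteristic polynomial is det(xI - A) = (x - 4)^4, so the eigenvalues are 4 (algebraic multiplicity 4).

For λ = 4: rank(A - 4I) = 2, rank((A - 4I)^2) = 0. The eigenspace has dimension 4 - 2 = 2, so there are 2 Jordan blocks; the rank sequence gives block sizes [2, 2].

Assembling the blocks gives the Jordan form J above.

J = [[4, 1, 0, 0], [0, 4, 0, 0], [0, 0, 4, 1], [0, 0, 0, 4]]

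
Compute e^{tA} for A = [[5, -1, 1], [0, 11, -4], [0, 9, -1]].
A has Jordan form J = [[5, 1, 0], [0, 5, 1], [0, 0, 5]] with A = PJP^{-1}, so e^{tA} = P e^{tJ} P^{-1}.

For a Jordan block J_k(λ), e^{tJ_k(λ)} = e^{λt} · (I + tN + t^2 N^2/2! + ... + t^{k-1} N^{k-1}/(k-1)!) where N is the nilpotent superdiagonal part.

Assembling the blocks and conjugating back gives the entries of e^{tA} as shown above.

e^{tA} = [[e^{5*t}, t*(3*t - 2)*e^{5*t}/2, t*(1 - t)*e^{5*t}], [0, (6*t + 1)*e^{5*t}, -4*t*e^{5*t}], [0, 9*t*e^{5*t}, (1 - 6*t)*e^{5*t}]]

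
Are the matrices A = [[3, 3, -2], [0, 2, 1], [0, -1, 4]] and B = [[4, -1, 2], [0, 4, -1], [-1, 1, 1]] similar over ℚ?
Two matrices over a field are similar if and only if they have the same invariant factors.

Both A and B have characteristic polynomial (x - 3)^3 and minimal polynomial (x - 3)^3. Computing further, both have invariant factors (x - 3)^3. Hence A and B are similar.

Yes.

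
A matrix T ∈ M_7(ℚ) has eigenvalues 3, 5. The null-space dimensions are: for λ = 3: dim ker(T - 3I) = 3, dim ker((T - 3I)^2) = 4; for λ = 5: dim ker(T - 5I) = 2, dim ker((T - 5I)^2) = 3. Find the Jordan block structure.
λ = 3: successive nullity increments [3, 1] count blocks of size ≥ k; block sizes are [2, 1, 1].
λ = 5: successive nullity increments [2, 1] count blocks of size ≥ k; block sizes are [2, 1].

Jordan blocks: (3, 2), (3, 1), (3, 1), (5, 2), (5, 1)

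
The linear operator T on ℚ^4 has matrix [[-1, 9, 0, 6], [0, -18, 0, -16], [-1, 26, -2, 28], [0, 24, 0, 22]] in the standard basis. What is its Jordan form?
J = [[-2, 1, 0, 0], [0, -2, 0, 0], [0, 0, -1, 0], [0, 0, 0, 6]]

The characteristic polynomial is det(xI - A) = (x - 6)(x + 1)(x + 2)^2, so the eigenvalues are -2 (algebraic multiplicity 2), -1 (algebraic multiplicity 1), 6 (algebraic multiplicity 1).

For λ = -2: rank(A + 2I) = 3, rank((A + 2I)^2) = 2. The eigenspace has dimension 4 - 3 = 1, so there is 1 Jordan block; the rank sequence gives block sizes [2].

For λ = -1: algebraic multiplicity 1 gives one 1×1 block.

For λ = 6: algebraic multiplicity 1 gives one 1×1 block.

Assembling the blocks gives the Jordan form J above.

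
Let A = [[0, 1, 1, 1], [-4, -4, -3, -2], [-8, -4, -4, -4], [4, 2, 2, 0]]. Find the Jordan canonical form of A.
J = [[-2, 1, 0, 0], [0, -2, 1, 0], [0, 0, -2, 0], [0, 0, 0, -2]]

The characteristic polynomial is det(xI - A) = (x + 2)^4, so the eigenvalues are -2 (algebraic multiplicity 4).

For λ = -2: rank(A + 2I) = 2, rank((A + 2I)^2) = 1, rank((A + 2I)^3) = 0. The eigenspace has dimension 4 - 2 = 2, so there are 2 Jordan blocks; the rank sequence gives block sizes [3, 1].

Assembling the blocks gives the Jordan form J above.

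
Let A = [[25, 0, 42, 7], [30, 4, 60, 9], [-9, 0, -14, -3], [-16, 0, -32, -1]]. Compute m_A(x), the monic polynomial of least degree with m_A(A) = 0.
m_A(x) = (x - 4)(x - 3)^2

The characteristic polynomial factors as (x - 4)^2(x - 3)^2. The minimal polynomial is ∏(x - λ)^{k_λ} where k_λ is the size of the largest Jordan block at λ.

For λ = 3: rank(A - 3I) = 3, and the largest Jordan block has size 2 (the smallest k with rank((A - 3I)^k) = rank((A - 3I)^(k+1))).
For λ = 4: rank(A - 4I) = 2, and the largest Jordan block has size 1 (the smallest k with rank((A - 4I)^k) = rank((A - 4I)^(k+1))).

So m_A(x) = (x - 4)(x - 3)^2.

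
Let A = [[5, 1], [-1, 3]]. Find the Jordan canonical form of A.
J = [[4, 1], [0, 4]]

The characteristic polynomial is det(xI - A) = (x - 4)^2, so the eigenvalues are 4 (algebraic multiplicity 2).

For λ = 4: rank(A - 4I) = 1, rank((A - 4I)^2) = 0. The eigenspace has dimension 2 - 1 = 1, so there is 1 Jordan block; the rank sequence gives block sizes [2].

Assembling the blocks gives the Jordan form J above.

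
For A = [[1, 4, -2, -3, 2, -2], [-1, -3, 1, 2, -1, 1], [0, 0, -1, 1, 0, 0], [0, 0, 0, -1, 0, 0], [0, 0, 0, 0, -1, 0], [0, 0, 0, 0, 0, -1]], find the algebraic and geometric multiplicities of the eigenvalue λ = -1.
algebraic multiplicity 6, geometric multiplicity 4

The characteristic polynomial is (x + 1)^6, so the factor x + 1 appears with exponent 6: the algebraic multiplicity is 6.

rank(A + I) = 2, so the eigenspace has dimension 6 - 2 = 4: the geometric multiplicity is 4.

Since 4 < 6, A is not diagonalizable.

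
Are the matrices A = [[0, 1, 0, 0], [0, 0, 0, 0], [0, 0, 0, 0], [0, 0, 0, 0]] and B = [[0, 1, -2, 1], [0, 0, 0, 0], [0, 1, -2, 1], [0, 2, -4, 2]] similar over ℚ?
Two matrices over a field are similar if and only if they have the same invariant factors.

Both A and B have characteristic polynomial x^4 and minimal polynomial x^2. Computing further, both have invariant factors x, x, x^2. Hence A and B are similar.

Yes.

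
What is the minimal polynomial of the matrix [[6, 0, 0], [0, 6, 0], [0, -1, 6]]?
m_A(x) = (x - 6)^2

The characteristic polynomial factors as (x - 6)^3. The minimal polynomial is ∏(x - λ)^{k_λ} where k_λ is the size of the largest Jordan block at λ.

For λ = 6: rank(A - 6I) = 1, and the largest Jordan block has size 2 (the smallest k with rank((A - 6I)^k) = rank((A - 6I)^(k+1))).

So m_A(x) = (x - 6)^2.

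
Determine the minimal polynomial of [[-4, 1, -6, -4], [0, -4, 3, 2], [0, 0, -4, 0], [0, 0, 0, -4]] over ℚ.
m_A(x) = (x + 4)^3

The characteristic polynomial factors as (x + 4)^4. The minimal polynomial is ∏(x - λ)^{k_λ} where k_λ is the size of the largest Jordan block at λ.

For λ = -4: rank(A + 4I) = 2, and the largest Jordan block has size 3 (the smallest k with rank((A + 4I)^k) = rank((A + 4I)^(k+1))).

So m_A(x) = (x + 4)^3.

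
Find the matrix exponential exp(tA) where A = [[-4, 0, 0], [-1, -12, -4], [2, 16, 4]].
A has Jordan form J = [[-4, 1, 0], [0, -4, 0], [0, 0, -4]] with A = PJP^{-1}, so e^{tA} = P e^{tJ} P^{-1}.

For a Jordan block J_k(λ), e^{tJ_k(λ)} = e^{λt} · (I + tN + t^2 N^2/2! + ... + t^{k-1} N^{k-1}/(k-1)!) where N is the nilpotent superdiagonal part.

Assembling the blocks and conjugating back gives the entries of e^{tA} as shown above.

e^{tA} = [[e^{-4*t}, 0, 0], [-t*e^{-4*t}, (1 - 8*t)*e^{-4*t}, -4*t*e^{-4*t}], [2*t*e^{-4*t}, 16*t*e^{-4*t}, (8*t + 1)*e^{-4*t}]]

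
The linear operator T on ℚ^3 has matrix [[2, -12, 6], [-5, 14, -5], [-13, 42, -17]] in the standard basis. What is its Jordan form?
The characteristic polynomial is det(xI - A) = (x - 4)(x + 1)(x + 4), so the eigenvalues are -4 (algebraic multiplicity 1), -1 (algebraic multiplicity 1), 4 (algebraic multiplicity 1).

For λ = -4: algebraic multiplicity 1 gives one 1×1 block.

For λ = -1: algebraic multiplicity 1 gives one 1×1 block.

For λ = 4: algebraic multiplicity 1 gives one 1×1 block.

Assembling the blocks gives the Jordan form J above.

J = [[-4, 0, 0], [0, -1, 0], [0, 0, 4]]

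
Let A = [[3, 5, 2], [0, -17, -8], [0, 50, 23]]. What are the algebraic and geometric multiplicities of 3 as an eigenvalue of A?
algebraic multiplicity 3, geometric multiplicity 2

The characteristic polynomial is (x - 3)^3, so the factor x - 3 appears with exponent 3: the algebraic multiplicity is 3.

rank(A - 3I) = 1, so the eigenspace has dimension 3 - 1 = 2: the geometric multiplicity is 2.

Since 2 < 3, A is not diagonalizable.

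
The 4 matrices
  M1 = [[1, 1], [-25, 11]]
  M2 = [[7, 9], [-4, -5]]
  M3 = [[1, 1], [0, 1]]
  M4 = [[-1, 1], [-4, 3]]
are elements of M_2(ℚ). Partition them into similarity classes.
Characteristic polynomials: χ_{M1} = (x - 6)^2, χ_{M2} = (x - 1)^2, χ_{M3} = (x - 1)^2, χ_{M4} = (x - 1)^2.

{M1}: invariant factors (x - 6)^2.

{M2, M3, M4}: invariant factors (x - 1)^2.

Matrices are similar if and only if their invariant-factor lists agree; the partition into similarity classes is {M1}, {M2, M3, M4}.

2 classes: {M1}, {M2, M3, M4}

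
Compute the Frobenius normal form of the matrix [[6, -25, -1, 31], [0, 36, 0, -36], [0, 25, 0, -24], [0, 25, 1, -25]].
The invariant factors of A (the non-unit diagonal entries of the Smith normal form of xI - A over ℚ[x]) are x - 6, (x - 6)^2(x + 1), each dividing the next. The characteristic polynomial is their product, (x - 6)^3(x + 1).

The rational canonical form is the block-diagonal matrix of companion matrices C(f_i):
R = [[6, 0, 0, 0], [0, 0, 0, -36], [0, 1, 0, -24], [0, 0, 1, 11]].

R = [[6, 0, 0, 0], [0, 0, 0, -36], [0, 1, 0, -24], [0, 0, 1, 11]]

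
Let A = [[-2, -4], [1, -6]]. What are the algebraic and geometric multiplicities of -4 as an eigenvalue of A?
The characteristic polynomial is (x + 4)^2, so the factor x + 4 appears with exponent 2: the algebraic multiplicity is 2.

rank(A + 4I) = 1, so the eigenspace has dimension 2 - 1 = 1: the geometric multiplicity is 1.

Since 1 < 2, A is not diagonalizable.

algebraic multiplicity 2, geometric multiplicity 1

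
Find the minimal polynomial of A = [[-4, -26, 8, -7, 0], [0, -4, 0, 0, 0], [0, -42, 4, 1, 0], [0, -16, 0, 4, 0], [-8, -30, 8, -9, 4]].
The characteristic polynomial factors as (x - 4)^3(x + 4)^2. The minimal polynomial is ∏(x - λ)^{k_λ} where k_λ is the size of the largest Jordan block at λ.

For λ = -4: rank(A + 4I) = 3, and the largest Jordan block has size 1 (the smallest k with rank((A + 4I)^k) = rank((A + 4I)^(k+1))).
For λ = 4: rank(A - 4I) = 3, and the largest Jordan block has size 2 (the smallest k with rank((A - 4I)^k) = rank((A - 4I)^(k+1))).

So m_A(x) = (x - 4)^2(x + 4).

m_A(x) = (x - 4)^2(x + 4)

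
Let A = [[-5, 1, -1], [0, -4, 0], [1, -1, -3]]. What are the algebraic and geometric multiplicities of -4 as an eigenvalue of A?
algebraic multiplicity 3, geometric multiplicity 2

The characteristic polynomial is (x + 4)^3, so the factor x + 4 appears with exponent 3: the algebraic multiplicity is 3.

rank(A + 4I) = 1, so the eigenspace has dimension 3 - 1 = 2: the geometric multiplicity is 2.

Since 2 < 3, A is not diagonalizable.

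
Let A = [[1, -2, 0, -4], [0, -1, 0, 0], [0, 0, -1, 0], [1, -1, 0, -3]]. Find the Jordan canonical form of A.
J = [[-1, 1, 0, 0], [0, -1, 0, 0], [0, 0, -1, 0], [0, 0, 0, -1]]

The characteristic polynomial is det(xI - A) = (x + 1)^4, so the eigenvalues are -1 (algebraic multiplicity 4).

For λ = -1: rank(A + I) = 1, rank((A + I)^2) = 0. The eigenspace has dimension 4 - 1 = 3, so there are 3 Jordan blocks; the rank sequence gives block sizes [2, 1, 1].

Assembling the blocks gives the Jordan form J above.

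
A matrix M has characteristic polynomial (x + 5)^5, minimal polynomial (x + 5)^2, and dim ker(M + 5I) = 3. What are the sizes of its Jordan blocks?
Jordan blocks: (-5, 2), (-5, 2), (-5, 1)

λ = -5: algebraic multiplicity 5 (exponent in χ_M), largest block size 2 (exponent in m_M), 3 blocks (geometric multiplicity). These force block sizes [2, 2, 1].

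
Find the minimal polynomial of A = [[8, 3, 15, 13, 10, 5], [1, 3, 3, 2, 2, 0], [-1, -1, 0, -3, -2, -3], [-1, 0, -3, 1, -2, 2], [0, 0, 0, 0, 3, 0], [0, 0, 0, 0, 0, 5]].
The characteristic polynomial factors as (x - 5)(x - 3)^5. The minimal polynomial is ∏(x - λ)^{k_λ} where k_λ is the size of the largest Jordan block at λ.

For λ = 3: rank(A - 3I) = 3, and the largest Jordan block has size 2 (the smallest k with rank((A - 3I)^k) = rank((A - 3I)^(k+1))).
For λ = 5: rank(A - 5I) = 5, and the largest Jordan block has size 1 (the smallest k with rank((A - 5I)^k) = rank((A - 5I)^(k+1))).

So m_A(x) = (x - 5)(x - 3)^2.

m_A(x) = (x - 5)(x - 3)^2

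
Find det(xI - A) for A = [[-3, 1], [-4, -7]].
χ_A(x) = (x + 5)^2

xI - A = [[x + 3, -1], [4, x + 7]].

Expanding det(xI - A) along the first row:
det(xI - A) = + (x + 3)·det([[x + 7]]) - (-1)·det([[4]]).

Evaluating gives χ_A(x) = x^2 + 10x + 25 = (x + 5)^2.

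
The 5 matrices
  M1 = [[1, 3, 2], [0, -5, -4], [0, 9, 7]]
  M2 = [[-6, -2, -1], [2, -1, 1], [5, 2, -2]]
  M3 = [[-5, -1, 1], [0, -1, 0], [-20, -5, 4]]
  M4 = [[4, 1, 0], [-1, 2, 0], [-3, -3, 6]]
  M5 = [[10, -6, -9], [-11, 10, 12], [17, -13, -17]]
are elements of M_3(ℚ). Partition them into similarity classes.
Characteristic polynomials: χ_{M1} = (x - 1)^3, χ_{M2} = (x + 3)^3, χ_{M3} = x(x + 1)^2, χ_{M4} = (x - 6)(x - 3)^2, χ_{M5} = (x - 1)^3.

{M1}: invariant factors x - 1, (x - 1)^2.

{M2}: invariant factors (x + 3)^3.

{M3}: invariant factors x + 1, x(x + 1).

{M4}: invariant factors (x - 6)(x - 3)^2.

{M5}: invariant factors (x - 1)^3.

Matrices are similar if and only if their invariant-factor lists agree; the partition into similarity classes is {M1}, {M2}, {M3}, {M4}, {M5}.

5 classes: {M1}, {M2}, {M3}, {M4}, {M5}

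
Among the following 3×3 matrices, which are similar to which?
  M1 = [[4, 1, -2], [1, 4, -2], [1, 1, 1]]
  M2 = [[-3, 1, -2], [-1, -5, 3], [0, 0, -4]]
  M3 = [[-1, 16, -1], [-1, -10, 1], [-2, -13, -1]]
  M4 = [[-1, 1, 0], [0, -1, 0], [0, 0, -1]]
Characteristic polynomials: χ_{M1} = (x - 3)^3, χ_{M2} = (x + 4)^3, χ_{M3} = (x + 4)^3, χ_{M4} = (x + 1)^3.

{M1}: invariant factors x - 3, (x - 3)^2.

{M2, M3}: invariant factors (x + 4)^3.

{M4}: invariant factors x + 1, (x + 1)^2.

Matrices are similar if and only if their invariant-factor lists agree; the partition into similarity classes is {M1}, {M2, M3}, {M4}.

3 classes: {M1}, {M2, M3}, {M4}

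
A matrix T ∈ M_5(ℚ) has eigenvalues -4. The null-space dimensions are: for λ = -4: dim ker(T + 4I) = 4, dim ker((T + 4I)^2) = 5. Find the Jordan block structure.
λ = -4: successive nullity increments [4, 1] count blocks of size ≥ k; block sizes are [2, 1, 1, 1].

Jordan blocks: (-4, 2), (-4, 1), (-4, 1), (-4, 1)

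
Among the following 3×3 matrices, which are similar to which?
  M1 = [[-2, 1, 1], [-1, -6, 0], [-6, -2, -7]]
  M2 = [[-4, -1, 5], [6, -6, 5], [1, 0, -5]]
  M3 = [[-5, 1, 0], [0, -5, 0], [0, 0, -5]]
Characteristic polynomials: χ_{M1} = (x + 5)^3, χ_{M2} = (x + 5)^3, χ_{M3} = (x + 5)^3.

{M1, M2}: invariant factors (x + 5)^3.

{M3}: invariant factors x + 5, (x + 5)^2.

Matrices are similar if and only if their invariant-factor lists agree; the partition into similarity classes is {M1, M2}, {M3}.

2 classes: {M1, M2}, {M3}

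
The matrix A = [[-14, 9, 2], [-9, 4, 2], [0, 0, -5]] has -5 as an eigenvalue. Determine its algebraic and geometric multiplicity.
The characteristic polynomial is (x + 5)^3, so the factor x + 5 appears with exponent 3: the algebraic multiplicity is 3.

rank(A + 5I) = 1, so the eigenspace has dimension 3 - 1 = 2: the geometric multiplicity is 2.

Since 2 < 3, A is not diagonalizable.

algebraic multiplicity 3, geometric multiplicity 2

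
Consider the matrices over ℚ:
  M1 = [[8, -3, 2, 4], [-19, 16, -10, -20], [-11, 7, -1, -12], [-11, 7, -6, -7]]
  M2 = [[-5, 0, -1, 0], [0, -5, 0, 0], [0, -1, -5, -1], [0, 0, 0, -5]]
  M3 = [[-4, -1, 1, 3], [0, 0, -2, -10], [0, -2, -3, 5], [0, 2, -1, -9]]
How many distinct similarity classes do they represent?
Characteristic polynomials: χ_{M1} = (x - 5)^3(x - 1), χ_{M2} = (x + 5)^4, χ_{M3} = (x + 4)^4.

{M1}: invariant factors x - 5, (x - 5)^2(x - 1).

{M2}: invariant factors x + 5, (x + 5)^3.

{M3}: invariant factors (x + 4)^2, (x + 4)^2.

Matrices are similar if and only if their invariant-factor lists agree; the partition into similarity classes is {M1}, {M2}, {M3}.

3 classes: {M1}, {M2}, {M3}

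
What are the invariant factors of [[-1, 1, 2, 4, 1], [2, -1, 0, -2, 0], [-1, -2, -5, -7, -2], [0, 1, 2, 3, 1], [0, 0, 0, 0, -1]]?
x + 1, (x + 1)^2, (x + 1)^2

The Jordan structure of A has elementary divisors (x + 1)^2, (x + 1)^2, (x + 1). Arranging the block sizes at each eigenvalue in decreasing order and taking row products gives the invariant factors.

Invariant factors (smallest first, each dividing the next): x + 1, (x + 1)^2, (x + 1)^2.

Check: the last factor (x + 1)^2 is the minimal polynomial, and the product (x + 1)^5 is the characteristic polynomial.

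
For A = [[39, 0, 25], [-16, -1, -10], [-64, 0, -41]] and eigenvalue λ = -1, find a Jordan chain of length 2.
We seek v_1 ∈ ker((A + I)^2) \ ker(A + I), then set v_{i+1} = (A + I) v_i.

One such chain is v_1 = [[3, 0, -5]]^T, v_2 = [[-5, 2, 8]]^T. Check: (A + I) v_2 = [[0, 0, 0]]^T = 0.

v_1 = [[3, 0, -5]]^T, v_2 = [[-5, 2, 8]]^T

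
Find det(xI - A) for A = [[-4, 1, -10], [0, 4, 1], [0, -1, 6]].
χ_A(x) = (x - 5)^2(x + 4)

xI - A = [[x + 4, -1, 10], [0, x - 4, -1], [0, 1, x - 6]].

Expanding det(xI - A) along the first row:
det(xI - A) = + (x + 4)·det([[x - 4, -1], [1, x - 6]]) - (-1)·det([[0, -1], [0, x - 6]]) + (10)·det([[0, x - 4], [0, 1]]).

Evaluating gives χ_A(x) = x^3 - 6x^2 - 15x + 100 = (x - 5)^2(x + 4).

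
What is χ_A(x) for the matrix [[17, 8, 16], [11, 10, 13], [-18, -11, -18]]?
xI - A = [[x - 17, -8, -16], [-11, x - 10, -13], [18, 11, x + 18]].

Expanding det(xI - A) along the first row:
det(xI - A) = + (x - 17)·det([[x - 10, -13], [11, x + 18]]) - (-8)·det([[-11, -13], [18, x + 18]]) + (-16)·det([[-11, x - 10], [18, 11]]).

Evaluating gives χ_A(x) = x^3 - 9x^2 + 27x - 27 = (x - 3)^3.

χ_A(x) = (x - 3)^3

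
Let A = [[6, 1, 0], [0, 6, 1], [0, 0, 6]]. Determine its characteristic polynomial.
χ_A(x) = (x - 6)^3

xI - A = [[x - 6, -1, 0], [0, x - 6, -1], [0, 0, x - 6]].

Expanding det(xI - A) along the first row:
det(xI - A) = + (x - 6)·det([[x - 6, -1], [0, x - 6]]) - (-1)·det([[0, -1], [0, x - 6]]) + (0)·det([[0, x - 6], [0, 0]]).

Evaluating gives χ_A(x) = x^3 - 18x^2 + 108x - 216 = (x - 6)^3.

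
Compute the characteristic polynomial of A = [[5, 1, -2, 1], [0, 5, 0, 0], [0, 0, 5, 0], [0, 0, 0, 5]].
χ_A(x) = (x - 5)^4

xI - A = [[x - 5, -1, 2, -1], [0, x - 5, 0, 0], [0, 0, x - 5, 0], [0, 0, 0, x - 5]].

Expanding det(xI - A) along the first row:
det(xI - A) = + (x - 5)·det([[x - 5, 0, 0], [0, x - 5, 0], [0, 0, x - 5]]) - (-1)·det([[0, 0, 0], [0, x - 5, 0], [0, 0, x - 5]]) + (2)·det([[0, x - 5, 0], [0, 0, 0], [0, 0, x - 5]]) - (-1)·det([[0, x - 5, 0], [0, 0, x - 5], [0, 0, 0]]).

Evaluating gives χ_A(x) = x^4 - 20x^3 + 150x^2 - 500x + 625 = (x - 5)^4.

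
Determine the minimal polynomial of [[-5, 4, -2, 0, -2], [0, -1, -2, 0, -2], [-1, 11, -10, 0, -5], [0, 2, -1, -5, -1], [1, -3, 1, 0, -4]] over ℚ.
The characteristic polynomial factors as (x + 5)^5. The minimal polynomial is ∏(x - λ)^{k_λ} where k_λ is the size of the largest Jordan block at λ.

For λ = -5: rank(A + 5I) = 2, and the largest Jordan block has size 2 (the smallest k with rank((A + 5I)^k) = rank((A + 5I)^(k+1))).

So m_A(x) = (x + 5)^2.

m_A(x) = (x + 5)^2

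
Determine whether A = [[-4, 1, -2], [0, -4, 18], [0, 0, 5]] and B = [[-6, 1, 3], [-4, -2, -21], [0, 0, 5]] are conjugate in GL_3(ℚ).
Yes.

Two matrices over a field are similar if and only if they have the same invariant factors.

Both A and B have characteristic polynomial (x - 5)(x + 4)^2 and minimal polynomial (x - 5)(x + 4)^2. Computing further, both have invariant factors (x - 5)(x + 4)^2. Hence A and B are similar.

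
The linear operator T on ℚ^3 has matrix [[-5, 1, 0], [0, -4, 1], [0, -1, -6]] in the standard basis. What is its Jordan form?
J = [[-5, 1, 0], [0, -5, 1], [0, 0, -5]]

The characteristic polynomial is det(xI - A) = (x + 5)^3, so the eigenvalues are -5 (algebraic multiplicity 3).

For λ = -5: rank(A + 5I) = 2, rank((A + 5I)^2) = 1, rank((A + 5I)^3) = 0. The eigenspace has dimension 3 - 2 = 1, so there is 1 Jordan block; the rank sequence gives block sizes [3].

Assembling the blocks gives the Jordan form J above.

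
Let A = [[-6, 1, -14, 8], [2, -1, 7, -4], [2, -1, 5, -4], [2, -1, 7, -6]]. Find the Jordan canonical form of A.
The characteristic polynomial is det(xI - A) = (x + 2)^4, so the eigenvalues are -2 (algebraic multiplicity 4).

For λ = -2: rank(A + 2I) = 2, rank((A + 2I)^2) = 1, rank((A + 2I)^3) = 0. The eigenspace has dimension 4 - 2 = 2, so there are 2 Jordan blocks; the rank sequence gives block sizes [3, 1].

Assembling the blocks gives the Jordan form J above.

J = [[-2, 1, 0, 0], [0, -2, 1, 0], [0, 0, -2, 0], [0, 0, 0, -2]]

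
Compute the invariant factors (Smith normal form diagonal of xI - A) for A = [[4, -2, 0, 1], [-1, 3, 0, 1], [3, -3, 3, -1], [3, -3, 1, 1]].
The Jordan structure of A has elementary divisors (x - 2)^3, (x - 5). Arranging the block sizes at each eigenvalue in decreasing order and taking row products gives the invariant factors.

Invariant factors (smallest first, each dividing the next): (x - 5)(x - 2)^3.

Check: the last factor (x - 5)(x - 2)^3 is the minimal polynomial, and the product (x - 5)(x - 2)^3 is the characteristic polynomial.

(x - 5)(x - 2)^3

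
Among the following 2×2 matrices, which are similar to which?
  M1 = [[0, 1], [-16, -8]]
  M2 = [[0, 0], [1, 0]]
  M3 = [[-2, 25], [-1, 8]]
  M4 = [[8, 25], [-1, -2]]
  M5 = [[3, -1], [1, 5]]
Characteristic polynomials: χ_{M1} = (x + 4)^2, χ_{M2} = x^2, χ_{M3} = (x - 3)^2, χ_{M4} = (x - 3)^2, χ_{M5} = (x - 4)^2.

{M1}: invariant factors (x + 4)^2.

{M2}: invariant factors x^2.

{M3, M4}: invariant factors (x - 3)^2.

{M5}: invariant factors (x - 4)^2.

Matrices are similar if and only if their invariant-factor lists agree; the partition into similarity classes is {M1}, {M2}, {M3, M4}, {M5}.

4 classes: {M1}, {M2}, {M3, M4}, {M5}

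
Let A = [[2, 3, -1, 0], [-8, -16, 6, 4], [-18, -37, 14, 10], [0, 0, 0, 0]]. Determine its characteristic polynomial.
χ_A(x) = x^4

xI - A = [[x - 2, -3, 1, 0], [8, x + 16, -6, -4], [18, 37, x - 14, -10], [0, 0, 0, x]].

Expanding det(xI - A) along the first row:
det(xI - A) = + (x - 2)·det([[x + 16, -6, -4], [37, x - 14, -10], [0, 0, x]]) - (-3)·det([[8, -6, -4], [18, x - 14, -10], [0, 0, x]]) + (1)·det([[8, x + 16, -4], [18, 37, -10], [0, 0, x]]) - (0)·det([[8, x + 16, -6], [18, 37, x - 14], [0, 0, 0]]).

Evaluating gives χ_A(x) = x^4.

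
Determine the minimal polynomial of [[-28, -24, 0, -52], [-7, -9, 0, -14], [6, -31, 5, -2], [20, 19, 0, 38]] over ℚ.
m_A(x) = (x - 5)^2(x + 2)^2

The characteristic polynomial factors as (x - 5)^2(x + 2)^2. The minimal polynomial is ∏(x - λ)^{k_λ} where k_λ is the size of the largest Jordan block at λ.

For λ = -2: rank(A + 2I) = 3, and the largest Jordan block has size 2 (the smallest k with rank((A + 2I)^k) = rank((A + 2I)^(k+1))).
For λ = 5: rank(A - 5I) = 3, and the largest Jordan block has size 2 (the smallest k with rank((A - 5I)^k) = rank((A - 5I)^(k+1))).

So m_A(x) = (x - 5)^2(x + 2)^2.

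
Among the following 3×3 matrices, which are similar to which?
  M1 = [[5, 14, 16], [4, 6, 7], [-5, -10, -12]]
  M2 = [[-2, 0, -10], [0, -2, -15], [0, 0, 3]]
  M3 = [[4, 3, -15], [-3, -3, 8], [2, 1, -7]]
3 classes: {M1}, {M2}, {M3}

Characteristic polynomials: χ_{M1} = (x - 3)(x + 2)^2, χ_{M2} = (x - 3)(x + 2)^2, χ_{M3} = (x + 2)^3.

{M1}: invariant factors (x - 3)(x + 2)^2.

{M2}: invariant factors x + 2, (x - 3)(x + 2).

{M3}: invariant factors (x + 2)^3.

Matrices are similar if and only if their invariant-factor lists agree; the partition into similarity classes is {M1}, {M2}, {M3}.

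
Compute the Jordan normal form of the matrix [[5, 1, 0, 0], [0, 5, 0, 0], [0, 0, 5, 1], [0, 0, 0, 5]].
The characteristic polynomial is det(xI - A) = (x - 5)^4, so the eigenvalues are 5 (algebraic multiplicity 4).

For λ = 5: rank(A - 5I) = 2, rank((A - 5I)^2) = 0. The eigenspace has dimension 4 - 2 = 2, so there are 2 Jordan blocks; the rank sequence gives block sizes [2, 2].

Assembling the blocks gives the Jordan form J above.

J = [[5, 1, 0, 0], [0, 5, 0, 0], [0, 0, 5, 1], [0, 0, 0, 5]]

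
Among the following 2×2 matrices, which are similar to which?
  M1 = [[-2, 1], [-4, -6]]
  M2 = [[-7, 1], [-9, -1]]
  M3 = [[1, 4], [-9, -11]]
Characteristic polynomials: χ_{M1} = (x + 4)^2, χ_{M2} = (x + 4)^2, χ_{M3} = (x + 5)^2.

{M1, M2}: invariant factors (x + 4)^2.

{M3}: invariant factors (x + 5)^2.

Matrices are similar if and only if their invariant-factor lists agree; the partition into similarity classes is {M1, M2}, {M3}.

2 classes: {M1, M2}, {M3}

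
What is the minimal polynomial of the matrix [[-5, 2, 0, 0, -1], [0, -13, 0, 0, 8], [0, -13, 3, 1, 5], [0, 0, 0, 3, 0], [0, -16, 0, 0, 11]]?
The characteristic polynomial factors as (x - 3)^3(x + 5)^2. The minimal polynomial is ∏(x - λ)^{k_λ} where k_λ is the size of the largest Jordan block at λ.

For λ = -5: rank(A + 5I) = 4, and the largest Jordan block has size 2 (the smallest k with rank((A + 5I)^k) = rank((A + 5I)^(k+1))).
For λ = 3: rank(A - 3I) = 3, and the largest Jordan block has size 2 (the smallest k with rank((A - 3I)^k) = rank((A - 3I)^(k+1))).

So m_A(x) = (x - 3)^2(x + 5)^2.

m_A(x) = (x - 3)^2(x + 5)^2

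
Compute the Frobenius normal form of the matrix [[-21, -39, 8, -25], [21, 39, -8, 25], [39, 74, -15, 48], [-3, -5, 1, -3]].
R = [[0, 0, 0, 0], [1, 0, 0, -1], [0, 1, 0, -3], [0, 0, 1, 0]]

The invariant factors of A (the non-unit diagonal entries of the Smith normal form of xI - A over ℚ[x]) are x(x^3 + 3x + 1), each dividing the next. The characteristic polynomial is their product, x(x^3 + 3x + 1).

The rational canonical form is the block-diagonal matrix of companion matrices C(f_i):
R = [[0, 0, 0, 0], [1, 0, 0, -1], [0, 1, 0, -3], [0, 0, 1, 0]].

Note the characteristic polynomial does not split into linear factors over ℚ, so A has no Jordan form over ℚ; the rational canonical form exists over any field.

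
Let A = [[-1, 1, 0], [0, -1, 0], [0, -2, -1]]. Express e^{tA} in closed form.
e^{tA} = [[e^{-t}, t*e^{-t}, 0], [0, e^{-t}, 0], [0, -2*t*e^{-t}, e^{-t}]]

A has Jordan form J = [[-1, 1, 0], [0, -1, 0], [0, 0, -1]] with A = PJP^{-1}, so e^{tA} = P e^{tJ} P^{-1}.

For a Jordan block J_k(λ), e^{tJ_k(λ)} = e^{λt} · (I + tN + t^2 N^2/2! + ... + t^{k-1} N^{k-1}/(k-1)!) where N is the nilpotent superdiagonal part.

Assembling the blocks and conjugating back gives the entries of e^{tA} as shown above.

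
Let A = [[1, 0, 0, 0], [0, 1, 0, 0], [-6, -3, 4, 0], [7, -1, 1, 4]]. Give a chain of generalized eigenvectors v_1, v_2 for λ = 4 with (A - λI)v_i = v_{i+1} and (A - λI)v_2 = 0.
We seek v_1 ∈ ker((A - 4I)^2) \ ker(A - 4I), then set v_{i+1} = (A - 4I) v_i.

One such chain is v_1 = [[0, 0, 1, 0]]^T, v_2 = [[0, 0, 0, 1]]^T. Check: (A - 4I) v_2 = [[0, 0, 0, 0]]^T = 0.

v_1 = [[0, 0, 1, 0]]^T, v_2 = [[0, 0, 0, 1]]^T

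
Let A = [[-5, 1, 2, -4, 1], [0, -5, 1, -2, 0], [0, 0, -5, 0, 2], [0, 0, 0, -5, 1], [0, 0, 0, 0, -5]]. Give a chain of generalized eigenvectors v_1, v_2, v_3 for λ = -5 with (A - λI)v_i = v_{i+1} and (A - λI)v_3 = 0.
v_1 = [[1, 0, 1, 0, 0]]^T, v_2 = [[2, 1, 0, 0, 0]]^T, v_3 = [[1, 0, 0, 0, 0]]^T

We seek v_1 ∈ ker((A + 5I)^3) \ ker((A + 5I)^2), then set v_{i+1} = (A + 5I) v_i.

One such chain is v_1 = [[1, 0, 1, 0, 0]]^T, v_2 = [[2, 1, 0, 0, 0]]^T, v_3 = [[1, 0, 0, 0, 0]]^T. Check: (A + 5I) v_3 = [[0, 0, 0, 0, 0]]^T = 0.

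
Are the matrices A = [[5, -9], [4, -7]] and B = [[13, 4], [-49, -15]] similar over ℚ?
Yes.

Two matrices over a field are similar if and only if they have the same invariant factors.

Both A and B have characteristic polynomial (x + 1)^2 and minimal polynomial (x + 1)^2. Computing further, both have invariant factors (x + 1)^2. Hence A and B are similar.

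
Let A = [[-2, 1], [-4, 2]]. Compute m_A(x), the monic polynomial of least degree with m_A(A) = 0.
m_A(x) = x^2

The characteristic polynomial factors as x^2. The minimal polynomial is ∏(x - λ)^{k_λ} where k_λ is the size of the largest Jordan block at λ.

For λ = 0: rank(A) = 1, and the largest Jordan block has size 2 (the smallest k with rank(A^k) = rank(A^(k+1))).

So m_A(x) = x^2.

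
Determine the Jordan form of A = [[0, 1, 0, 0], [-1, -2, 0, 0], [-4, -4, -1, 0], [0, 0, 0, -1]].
J = [[-1, 1, 0, 0], [0, -1, 0, 0], [0, 0, -1, 0], [0, 0, 0, -1]]

The characteristic polynomial is det(xI - A) = (x + 1)^4, so the eigenvalues are -1 (algebraic multiplicity 4).

For λ = -1: rank(A + I) = 1, rank((A + I)^2) = 0. The eigenspace has dimension 4 - 1 = 3, so there are 3 Jordan blocks; the rank sequence gives block sizes [2, 1, 1].

Assembling the blocks gives the Jordan form J above.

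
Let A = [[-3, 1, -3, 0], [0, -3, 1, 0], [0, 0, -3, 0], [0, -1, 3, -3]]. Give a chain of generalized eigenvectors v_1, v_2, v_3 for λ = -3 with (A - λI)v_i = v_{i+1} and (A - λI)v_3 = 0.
v_1 = [[-1, 3, 1, -1]]^T, v_2 = [[0, 1, 0, 0]]^T, v_3 = [[1, 0, 0, -1]]^T

We seek v_1 ∈ ker((A + 3I)^3) \ ker((A + 3I)^2), then set v_{i+1} = (A + 3I) v_i.

One such chain is v_1 = [[-1, 3, 1, -1]]^T, v_2 = [[0, 1, 0, 0]]^T, v_3 = [[1, 0, 0, -1]]^T. Check: (A + 3I) v_3 = [[0, 0, 0, 0]]^T = 0.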